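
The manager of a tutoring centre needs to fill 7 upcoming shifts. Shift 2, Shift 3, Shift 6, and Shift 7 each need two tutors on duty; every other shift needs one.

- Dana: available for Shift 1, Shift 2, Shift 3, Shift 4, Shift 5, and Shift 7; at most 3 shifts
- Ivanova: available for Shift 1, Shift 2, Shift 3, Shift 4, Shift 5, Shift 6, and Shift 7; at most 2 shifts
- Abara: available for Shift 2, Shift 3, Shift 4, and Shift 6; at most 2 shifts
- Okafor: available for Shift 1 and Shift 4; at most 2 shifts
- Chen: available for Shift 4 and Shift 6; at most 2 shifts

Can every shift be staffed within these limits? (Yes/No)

Total capacity is 11 and 11 slots are needed, so capacity alone doesn't rule it out.
Shifts {Shift 2, Shift 3, Shift 5, Shift 6, Shift 7} need 9 worker-slots in total, but the tutors available for any of those shifts (Dana, Ivanova, Abara, and Chen) can supply at most 8 among them. So no valid schedule exists.

No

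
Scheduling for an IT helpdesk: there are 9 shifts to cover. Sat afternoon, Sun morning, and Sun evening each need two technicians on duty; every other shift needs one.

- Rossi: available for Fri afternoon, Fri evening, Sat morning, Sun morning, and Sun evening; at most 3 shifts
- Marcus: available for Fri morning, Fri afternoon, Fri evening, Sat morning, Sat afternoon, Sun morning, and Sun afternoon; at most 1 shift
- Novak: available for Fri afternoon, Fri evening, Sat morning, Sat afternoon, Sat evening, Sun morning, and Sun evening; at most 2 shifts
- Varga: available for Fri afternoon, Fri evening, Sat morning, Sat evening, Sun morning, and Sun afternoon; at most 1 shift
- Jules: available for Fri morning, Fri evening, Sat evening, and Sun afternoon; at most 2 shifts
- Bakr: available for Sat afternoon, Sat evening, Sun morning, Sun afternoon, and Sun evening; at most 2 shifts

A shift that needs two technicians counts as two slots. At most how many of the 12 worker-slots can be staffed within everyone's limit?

Total capacity across all technicians is 3+1+2+1+2+2 = 11, and 12 slots are needed, so at most 11 can be filled.
An assignment achieving 11: Fri morning→Marcus, Fri afternoon→Rossi, Fri evening→Jules, Sat morning→Rossi, Sat afternoon→Novak+Bakr, Sat evening→Varga, Sun morning→Bakr, Sun afternoon→Jules, Sun evening→Rossi+Novak.
Loads: Rossi 3/3, Marcus 1/1, Novak 2/2, Varga 1/1, Jules 2/2, Bakr 2/2.

11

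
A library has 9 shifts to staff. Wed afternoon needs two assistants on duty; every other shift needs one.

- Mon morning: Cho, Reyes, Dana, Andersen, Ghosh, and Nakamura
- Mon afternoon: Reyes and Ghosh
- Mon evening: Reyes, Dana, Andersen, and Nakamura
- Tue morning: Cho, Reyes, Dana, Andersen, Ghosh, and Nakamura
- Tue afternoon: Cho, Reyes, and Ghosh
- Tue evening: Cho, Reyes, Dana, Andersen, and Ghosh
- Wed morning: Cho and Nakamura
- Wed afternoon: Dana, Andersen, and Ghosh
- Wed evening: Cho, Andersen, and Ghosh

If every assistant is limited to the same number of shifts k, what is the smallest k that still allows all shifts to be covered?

2

With 6 assistants and 10 worker-slots to fill, someone must work at least ⌈10/6⌉ = 2 shifts, so k ≥ 2.
k = 2 works: Mon morning→Ghosh, Mon afternoon→Reyes, Mon evening→Reyes, Tue morning→Ghosh, Tue afternoon→Cho, Tue evening→Dana, Wed morning→Cho, Wed afternoon→Dana+Andersen, Wed evening→Andersen.
Loads: Cho 2, Reyes 2, Dana 2, Andersen 2, Ghosh 2, Nakamura 0 — all ≤ 2.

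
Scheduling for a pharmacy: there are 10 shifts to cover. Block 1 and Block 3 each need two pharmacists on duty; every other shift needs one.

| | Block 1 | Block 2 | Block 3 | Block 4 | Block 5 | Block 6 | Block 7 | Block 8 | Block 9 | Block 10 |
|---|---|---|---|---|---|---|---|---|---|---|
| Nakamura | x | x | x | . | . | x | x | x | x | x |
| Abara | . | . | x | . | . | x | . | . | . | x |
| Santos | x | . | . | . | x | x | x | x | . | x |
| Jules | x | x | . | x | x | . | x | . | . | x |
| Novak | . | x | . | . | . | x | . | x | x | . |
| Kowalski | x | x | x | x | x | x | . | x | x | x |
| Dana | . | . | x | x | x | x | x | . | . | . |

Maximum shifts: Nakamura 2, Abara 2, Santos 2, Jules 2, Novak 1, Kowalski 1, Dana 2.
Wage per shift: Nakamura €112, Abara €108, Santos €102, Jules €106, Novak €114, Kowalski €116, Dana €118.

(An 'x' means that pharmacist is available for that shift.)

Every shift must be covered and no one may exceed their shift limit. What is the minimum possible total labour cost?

Picking the cheapest available pharmacist for each shift independently would cost €1262, but that ignores the shift limits.
An optimal schedule: Block 1→Jules+Kowalski, Block 2→Nakamura, Block 3→Abara+Dana, Block 4→Jules, Block 5→Santos, Block 6→Dana, Block 7→Santos, Block 8→Novak, Block 9→Nakamura, Block 10→Abara.
Total: 106 + 116 + 112 + 108 + 118 + 106 + 102 + 118 + 102 + 114 + 112 + 108 = €1322.

€1322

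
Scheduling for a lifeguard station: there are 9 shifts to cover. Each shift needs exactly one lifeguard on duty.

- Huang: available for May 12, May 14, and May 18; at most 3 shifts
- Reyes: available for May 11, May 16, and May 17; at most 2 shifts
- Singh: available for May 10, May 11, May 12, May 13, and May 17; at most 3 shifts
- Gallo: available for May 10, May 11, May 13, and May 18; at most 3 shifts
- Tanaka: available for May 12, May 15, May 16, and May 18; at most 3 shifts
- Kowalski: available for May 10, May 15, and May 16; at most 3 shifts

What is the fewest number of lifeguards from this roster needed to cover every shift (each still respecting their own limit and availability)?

3

9 slots to fill and no one can take more than 3, so at least ⌈9/3⌉ = 3 lifeguards are needed.
Huang, Singh, and Kowalski alone can cover everything: May 10→Kowalski, May 11→Singh, May 12→Huang, May 13→Singh, May 14→Huang, May 15→Kowalski, May 16→Kowalski, May 17→Singh, May 18→Huang.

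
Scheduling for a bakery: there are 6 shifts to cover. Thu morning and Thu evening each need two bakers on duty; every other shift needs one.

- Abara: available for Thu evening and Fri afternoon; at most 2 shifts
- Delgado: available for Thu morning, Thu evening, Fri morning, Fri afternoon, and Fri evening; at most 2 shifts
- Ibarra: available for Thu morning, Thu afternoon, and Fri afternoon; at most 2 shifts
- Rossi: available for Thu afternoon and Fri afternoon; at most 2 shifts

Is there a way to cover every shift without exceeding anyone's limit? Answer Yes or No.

Total capacity is 8 and 8 slots are needed, so capacity alone doesn't rule it out.
Shifts {Thu morning, Thu evening, Fri morning} need 5 worker-slots in total, but the bakers available for any of those shifts (Abara, Delgado, and Ibarra) can supply at most 4 among them. So no valid schedule exists.

No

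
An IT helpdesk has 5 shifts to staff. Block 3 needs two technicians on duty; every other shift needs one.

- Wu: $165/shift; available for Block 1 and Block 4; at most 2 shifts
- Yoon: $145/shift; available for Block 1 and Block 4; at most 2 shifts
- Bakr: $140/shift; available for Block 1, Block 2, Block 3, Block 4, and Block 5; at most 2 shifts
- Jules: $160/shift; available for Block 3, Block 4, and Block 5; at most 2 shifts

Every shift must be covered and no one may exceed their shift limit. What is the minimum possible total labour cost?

$890

Block 2 can only be covered by Bakr, so that assignment is forced.
Block 3 can only be covered by Bakr and Jules, so that assignment is forced.
Picking the cheapest available technician for each shift independently would cost $860, but that ignores the shift limits.
An optimal schedule: Block 1→Yoon, Block 2→Bakr, Block 3→Bakr+Jules, Block 4→Yoon, Block 5→Jules.
Total: 145 + 140 + 140 + 160 + 145 + 160 = $890.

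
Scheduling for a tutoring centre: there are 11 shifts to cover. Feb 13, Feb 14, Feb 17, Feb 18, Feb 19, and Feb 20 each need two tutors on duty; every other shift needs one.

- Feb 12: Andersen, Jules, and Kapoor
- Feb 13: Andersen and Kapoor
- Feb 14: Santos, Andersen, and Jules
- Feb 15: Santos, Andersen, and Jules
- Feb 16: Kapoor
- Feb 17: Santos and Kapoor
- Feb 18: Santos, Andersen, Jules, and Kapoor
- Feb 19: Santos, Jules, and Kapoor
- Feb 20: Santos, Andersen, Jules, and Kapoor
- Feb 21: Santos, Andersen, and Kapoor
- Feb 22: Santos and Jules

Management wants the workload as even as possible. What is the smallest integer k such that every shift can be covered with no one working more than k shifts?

5

With 4 tutors and 17 worker-slots to fill, someone must work at least ⌈17/4⌉ = 5 shifts, so k ≥ 5.
k = 5 works: Feb 12→Andersen, Feb 13→Andersen+Kapoor, Feb 14→Santos+Andersen, Feb 15→Santos, Feb 16→Kapoor, Feb 17→Santos+Kapoor, Feb 18→Andersen+Jules, Feb 19→Santos+Jules, Feb 20→Jules+Kapoor, Feb 21→Andersen, Feb 22→Santos.
Loads: Santos 5, Andersen 5, Jules 3, Kapoor 4 — all ≤ 5.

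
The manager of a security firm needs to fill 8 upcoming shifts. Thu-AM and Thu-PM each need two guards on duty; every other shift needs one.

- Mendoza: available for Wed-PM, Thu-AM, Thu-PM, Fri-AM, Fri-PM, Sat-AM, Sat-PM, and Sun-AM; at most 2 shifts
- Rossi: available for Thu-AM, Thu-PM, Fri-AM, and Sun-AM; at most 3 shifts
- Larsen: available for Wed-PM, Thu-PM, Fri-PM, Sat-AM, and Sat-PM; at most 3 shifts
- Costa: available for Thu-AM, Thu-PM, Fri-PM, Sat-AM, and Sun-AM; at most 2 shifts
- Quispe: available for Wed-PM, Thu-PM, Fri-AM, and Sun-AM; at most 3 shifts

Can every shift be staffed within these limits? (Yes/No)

Yes

One valid schedule: Wed-PM→Mendoza, Thu-AM→Rossi+Costa, Thu-PM→Larsen+Costa, Fri-AM→Rossi, Fri-PM→Larsen, Sat-AM→Larsen, Sat-PM→Mendoza, Sun-AM→Rossi.
Loads: Mendoza 2/2, Rossi 3/3, Larsen 3/3, Costa 2/2, Quispe 0/3 — all within limits.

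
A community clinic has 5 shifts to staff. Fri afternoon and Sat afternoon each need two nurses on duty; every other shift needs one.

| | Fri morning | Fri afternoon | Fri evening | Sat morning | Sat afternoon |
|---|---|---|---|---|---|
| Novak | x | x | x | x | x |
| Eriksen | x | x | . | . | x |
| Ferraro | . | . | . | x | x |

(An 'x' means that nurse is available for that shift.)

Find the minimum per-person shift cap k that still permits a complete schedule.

3

With 3 nurses and 7 worker-slots to fill, someone must work at least ⌈7/3⌉ = 3 shifts, so k ≥ 3.
k = 3 works: Fri morning→Novak, Fri afternoon→Novak+Eriksen, Fri evening→Novak, Sat morning→Ferraro, Sat afternoon→Eriksen+Ferraro.
Loads: Novak 3, Eriksen 2, Ferraro 2 — all ≤ 3.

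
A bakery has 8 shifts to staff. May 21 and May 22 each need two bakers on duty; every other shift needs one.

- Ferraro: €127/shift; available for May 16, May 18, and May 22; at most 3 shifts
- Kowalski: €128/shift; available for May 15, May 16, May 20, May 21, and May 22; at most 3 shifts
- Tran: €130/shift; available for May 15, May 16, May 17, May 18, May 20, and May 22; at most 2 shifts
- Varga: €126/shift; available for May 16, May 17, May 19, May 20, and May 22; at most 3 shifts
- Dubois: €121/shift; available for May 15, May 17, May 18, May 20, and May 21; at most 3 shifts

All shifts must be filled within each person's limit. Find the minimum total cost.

May 19 can only be covered by Varga, so that assignment is forced.
May 21 can only be covered by Kowalski and Dubois, so that assignment is forced.
Picking the cheapest available baker for each shift independently would cost €1238, but that ignores the shift limits.
An optimal schedule: May 15→Dubois, May 16→Ferraro, May 17→Dubois, May 18→Ferraro, May 19→Varga, May 20→Varga, May 21→Dubois+Kowalski, May 22→Varga+Ferraro.
Total: 121 + 127 + 121 + 127 + 126 + 126 + 121 + 128 + 126 + 127 = €1250.

€1250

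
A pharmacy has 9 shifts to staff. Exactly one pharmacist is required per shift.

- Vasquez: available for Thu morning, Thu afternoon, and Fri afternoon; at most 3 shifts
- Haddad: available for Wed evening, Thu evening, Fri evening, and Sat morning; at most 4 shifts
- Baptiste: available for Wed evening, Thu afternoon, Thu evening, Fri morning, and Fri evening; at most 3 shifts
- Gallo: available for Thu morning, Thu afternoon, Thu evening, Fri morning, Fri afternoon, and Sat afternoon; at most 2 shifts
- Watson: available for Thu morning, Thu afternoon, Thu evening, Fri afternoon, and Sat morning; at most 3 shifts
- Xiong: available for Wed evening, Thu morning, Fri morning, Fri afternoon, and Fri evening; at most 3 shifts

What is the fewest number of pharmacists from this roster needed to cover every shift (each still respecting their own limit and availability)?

3

9 slots to fill and no one can take more than 4, so at least ⌈9/4⌉ = 3 pharmacists are needed.
Vasquez, Haddad, and Gallo alone can cover everything: Wed evening→Haddad, Thu morning→Vasquez, Thu afternoon→Vasquez, Thu evening→Haddad, Fri morning→Gallo, Fri afternoon→Vasquez, Fri evening→Haddad, Sat morning→Haddad, Sat afternoon→Gallo.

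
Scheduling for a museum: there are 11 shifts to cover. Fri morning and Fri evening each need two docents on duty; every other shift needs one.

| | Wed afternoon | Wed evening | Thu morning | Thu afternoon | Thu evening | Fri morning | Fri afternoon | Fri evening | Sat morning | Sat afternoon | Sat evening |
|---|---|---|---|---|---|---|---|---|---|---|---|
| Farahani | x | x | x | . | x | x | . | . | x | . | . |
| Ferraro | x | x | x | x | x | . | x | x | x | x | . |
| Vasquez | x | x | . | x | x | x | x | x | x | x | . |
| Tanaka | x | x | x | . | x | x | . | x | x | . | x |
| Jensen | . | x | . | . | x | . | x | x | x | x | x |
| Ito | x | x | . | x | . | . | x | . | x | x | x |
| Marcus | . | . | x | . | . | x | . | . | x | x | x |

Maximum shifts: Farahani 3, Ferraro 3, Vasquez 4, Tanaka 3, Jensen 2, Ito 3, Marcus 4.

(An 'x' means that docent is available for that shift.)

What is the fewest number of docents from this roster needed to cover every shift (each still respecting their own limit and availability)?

13 slots to fill and no one can take more than 4, so at least ⌈13/4⌉ = 4 docents are needed.
Farahani, Ferraro, Vasquez, and Tanaka alone can cover everything: Wed afternoon→Farahani, Wed evening→Vasquez, Thu morning→Farahani, Thu afternoon→Ferraro, Thu evening→Vasquez, Fri morning→Farahani+Vasquez, Fri afternoon→Ferraro, Fri evening→Vasquez+Tanaka, Sat morning→Tanaka, Sat afternoon→Ferraro, Sat evening→Tanaka.

4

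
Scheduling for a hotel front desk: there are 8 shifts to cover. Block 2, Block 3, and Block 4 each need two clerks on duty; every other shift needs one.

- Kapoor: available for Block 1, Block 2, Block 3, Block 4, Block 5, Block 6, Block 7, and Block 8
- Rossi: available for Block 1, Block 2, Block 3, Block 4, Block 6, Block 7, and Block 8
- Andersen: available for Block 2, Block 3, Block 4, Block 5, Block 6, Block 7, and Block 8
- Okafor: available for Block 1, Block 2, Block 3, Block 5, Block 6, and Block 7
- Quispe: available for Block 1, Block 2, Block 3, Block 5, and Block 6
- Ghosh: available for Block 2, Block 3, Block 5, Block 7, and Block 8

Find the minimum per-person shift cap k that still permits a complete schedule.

2

With 6 clerks and 11 worker-slots to fill, someone must work at least ⌈11/6⌉ = 2 shifts, so k ≥ 2.
k = 2 works: Block 1→Kapoor, Block 2→Okafor+Quispe, Block 3→Quispe+Ghosh, Block 4→Kapoor+Rossi, Block 5→Andersen, Block 6→Andersen, Block 7→Okafor, Block 8→Rossi.
Loads: Kapoor 2, Rossi 2, Andersen 2, Okafor 2, Quispe 2, Ghosh 1 — all ≤ 2.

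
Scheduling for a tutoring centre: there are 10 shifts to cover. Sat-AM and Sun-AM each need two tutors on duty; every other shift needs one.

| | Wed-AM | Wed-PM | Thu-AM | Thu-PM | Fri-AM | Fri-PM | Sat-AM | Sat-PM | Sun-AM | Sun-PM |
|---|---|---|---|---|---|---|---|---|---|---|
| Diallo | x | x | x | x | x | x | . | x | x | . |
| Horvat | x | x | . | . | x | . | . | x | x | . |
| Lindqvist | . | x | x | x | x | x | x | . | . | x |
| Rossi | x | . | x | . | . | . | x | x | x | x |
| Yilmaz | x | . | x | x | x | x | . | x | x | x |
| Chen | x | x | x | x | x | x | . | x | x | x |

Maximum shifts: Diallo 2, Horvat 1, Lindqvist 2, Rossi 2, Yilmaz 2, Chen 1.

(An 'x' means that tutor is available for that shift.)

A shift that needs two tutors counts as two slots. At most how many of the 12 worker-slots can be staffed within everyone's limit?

10

Total capacity across all tutors is 2+1+2+2+2+1 = 10, and 12 slots are needed, so at most 10 can be filled.
An assignment achieving 10: Wed-AM→Horvat, Wed-PM→Diallo, Thu-AM→Yilmaz, Thu-PM→Diallo, Fri-AM→Yilmaz, Fri-PM→Lindqvist, Sat-AM→Lindqvist+Rossi, Sat-PM→Chen, Sun-PM→Rossi.
Loads: Diallo 2/2, Horvat 1/1, Lindqvist 2/2, Rossi 2/2, Yilmaz 2/2, Chen 1/1.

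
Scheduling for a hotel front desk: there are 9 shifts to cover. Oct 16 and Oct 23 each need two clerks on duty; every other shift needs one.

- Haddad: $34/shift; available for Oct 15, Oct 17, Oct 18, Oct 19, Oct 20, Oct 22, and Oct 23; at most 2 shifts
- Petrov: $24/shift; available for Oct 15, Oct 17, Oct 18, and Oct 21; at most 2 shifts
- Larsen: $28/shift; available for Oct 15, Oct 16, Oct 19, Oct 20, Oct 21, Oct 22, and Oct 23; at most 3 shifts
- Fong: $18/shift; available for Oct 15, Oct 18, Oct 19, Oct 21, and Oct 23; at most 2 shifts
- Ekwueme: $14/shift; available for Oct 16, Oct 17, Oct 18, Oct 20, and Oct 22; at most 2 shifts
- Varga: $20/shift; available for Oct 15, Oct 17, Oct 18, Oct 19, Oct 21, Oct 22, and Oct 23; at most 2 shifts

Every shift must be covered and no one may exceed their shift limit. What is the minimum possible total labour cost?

Oct 16 can only be covered by Larsen and Ekwueme, so that assignment is forced.
Picking the cheapest available clerk for each shift independently would cost $190, but that ignores the shift limits.
An optimal schedule: Oct 15→Petrov, Oct 16→Ekwueme+Larsen, Oct 17→Varga, Oct 18→Petrov, Oct 19→Fong, Oct 20→Ekwueme, Oct 21→Fong, Oct 22→Larsen, Oct 23→Varga+Larsen.
Total: 24 + 14 + 28 + 20 + 24 + 18 + 14 + 18 + 28 + 20 + 28 = $236.

$236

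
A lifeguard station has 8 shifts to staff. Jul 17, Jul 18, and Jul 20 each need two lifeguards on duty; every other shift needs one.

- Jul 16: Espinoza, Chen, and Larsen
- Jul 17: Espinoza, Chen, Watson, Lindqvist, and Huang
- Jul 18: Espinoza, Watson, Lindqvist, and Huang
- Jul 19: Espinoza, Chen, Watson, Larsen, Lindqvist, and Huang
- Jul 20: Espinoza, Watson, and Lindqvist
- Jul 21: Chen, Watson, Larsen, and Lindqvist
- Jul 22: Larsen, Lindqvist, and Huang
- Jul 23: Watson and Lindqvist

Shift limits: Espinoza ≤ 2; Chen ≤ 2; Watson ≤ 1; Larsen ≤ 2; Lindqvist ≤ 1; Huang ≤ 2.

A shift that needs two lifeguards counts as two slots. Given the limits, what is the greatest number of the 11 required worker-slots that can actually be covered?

10

Total capacity across all lifeguards is 2+2+1+2+1+2 = 10, and 11 slots are needed, so at most 10 can be filled.
An assignment achieving 10: Jul 16→Espinoza, Jul 17→Chen+Huang, Jul 18→Huang, Jul 19→Larsen, Jul 20→Espinoza+Lindqvist, Jul 21→Chen, Jul 22→Larsen, Jul 23→Watson.
Loads: Espinoza 2/2, Chen 2/2, Watson 1/1, Larsen 2/2, Lindqvist 1/1, Huang 2/2.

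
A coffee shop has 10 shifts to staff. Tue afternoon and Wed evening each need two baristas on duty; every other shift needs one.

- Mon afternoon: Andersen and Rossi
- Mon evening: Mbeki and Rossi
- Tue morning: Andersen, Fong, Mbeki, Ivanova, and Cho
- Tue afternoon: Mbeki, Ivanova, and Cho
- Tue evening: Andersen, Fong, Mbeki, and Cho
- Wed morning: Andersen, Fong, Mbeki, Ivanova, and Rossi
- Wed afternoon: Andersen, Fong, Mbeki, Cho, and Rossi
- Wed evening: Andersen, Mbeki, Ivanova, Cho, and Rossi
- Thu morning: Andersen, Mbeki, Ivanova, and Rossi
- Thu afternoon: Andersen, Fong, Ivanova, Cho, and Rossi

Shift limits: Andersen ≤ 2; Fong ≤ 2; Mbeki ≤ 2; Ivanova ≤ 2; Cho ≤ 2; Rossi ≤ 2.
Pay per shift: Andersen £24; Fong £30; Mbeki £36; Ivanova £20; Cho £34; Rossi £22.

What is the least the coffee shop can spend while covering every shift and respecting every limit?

£332

Picking the cheapest available barista for each shift independently would cost £266, but that ignores the shift limits.
An optimal schedule: Mon afternoon→Andersen, Mon evening→Mbeki, Tue morning→Fong, Tue afternoon→Mbeki+Ivanova, Tue evening→Andersen, Wed morning→Fong, Wed afternoon→Cho, Wed evening→Cho+Rossi, Thu morning→Ivanova, Thu afternoon→Rossi.
Total: 24 + 36 + 30 + 36 + 20 + 24 + 30 + 34 + 34 + 22 + 20 + 22 = £332.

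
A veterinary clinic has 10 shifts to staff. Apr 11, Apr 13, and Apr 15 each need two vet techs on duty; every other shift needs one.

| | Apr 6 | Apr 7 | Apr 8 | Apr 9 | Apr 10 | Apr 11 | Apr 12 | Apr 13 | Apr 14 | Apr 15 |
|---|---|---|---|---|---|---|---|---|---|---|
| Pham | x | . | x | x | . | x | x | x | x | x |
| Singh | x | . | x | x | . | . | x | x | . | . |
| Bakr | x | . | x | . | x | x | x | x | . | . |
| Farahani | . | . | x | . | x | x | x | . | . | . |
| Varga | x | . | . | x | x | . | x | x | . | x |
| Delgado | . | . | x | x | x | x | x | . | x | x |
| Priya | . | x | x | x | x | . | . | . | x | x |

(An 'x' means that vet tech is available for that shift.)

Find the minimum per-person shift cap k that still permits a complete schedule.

2

With 7 vet techs and 13 worker-slots to fill, someone must work at least ⌈13/7⌉ = 2 shifts, so k ≥ 2.
k = 2 works: Apr 6→Pham, Apr 7→Priya, Apr 8→Singh, Apr 9→Singh, Apr 10→Bakr, Apr 11→Farahani+Delgado, Apr 12→Farahani, Apr 13→Bakr+Varga, Apr 14→Pham, Apr 15→Varga+Delgado.
Loads: Pham 2, Singh 2, Bakr 2, Farahani 2, Varga 2, Delgado 2, Priya 1 — all ≤ 2.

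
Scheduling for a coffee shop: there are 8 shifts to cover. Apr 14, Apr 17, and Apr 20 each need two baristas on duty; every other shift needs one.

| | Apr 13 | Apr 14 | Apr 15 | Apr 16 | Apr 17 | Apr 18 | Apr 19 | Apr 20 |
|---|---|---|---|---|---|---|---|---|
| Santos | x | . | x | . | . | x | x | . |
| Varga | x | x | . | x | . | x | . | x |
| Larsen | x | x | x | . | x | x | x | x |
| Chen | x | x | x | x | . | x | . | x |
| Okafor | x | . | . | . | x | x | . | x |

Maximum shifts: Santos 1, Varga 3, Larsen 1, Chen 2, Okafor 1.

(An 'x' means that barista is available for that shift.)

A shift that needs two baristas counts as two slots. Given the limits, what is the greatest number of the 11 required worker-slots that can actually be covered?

8

Total capacity across all baristas is 1+3+1+2+1 = 8, and 11 slots are needed, so at most 8 can be filled.
An assignment achieving 8: Apr 14→Varga+Chen, Apr 15→Chen, Apr 16→Varga, Apr 17→Larsen+Okafor, Apr 19→Santos, Apr 20→Varga.
Loads: Santos 1/1, Varga 3/3, Larsen 1/1, Chen 2/2, Okafor 1/1.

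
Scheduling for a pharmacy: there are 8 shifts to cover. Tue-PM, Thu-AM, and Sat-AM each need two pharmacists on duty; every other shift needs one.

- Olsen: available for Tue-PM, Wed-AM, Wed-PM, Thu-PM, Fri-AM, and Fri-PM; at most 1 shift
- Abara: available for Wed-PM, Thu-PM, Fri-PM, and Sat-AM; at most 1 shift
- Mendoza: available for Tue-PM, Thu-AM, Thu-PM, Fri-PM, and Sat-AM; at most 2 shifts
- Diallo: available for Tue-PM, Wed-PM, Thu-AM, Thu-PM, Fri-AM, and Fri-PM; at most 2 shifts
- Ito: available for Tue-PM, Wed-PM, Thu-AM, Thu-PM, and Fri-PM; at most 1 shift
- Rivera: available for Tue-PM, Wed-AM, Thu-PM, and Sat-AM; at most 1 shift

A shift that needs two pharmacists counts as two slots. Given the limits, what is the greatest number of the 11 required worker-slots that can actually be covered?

Total capacity across all pharmacists is 1+1+2+2+1+1 = 8, and 11 slots are needed, so at most 8 can be filled.
An assignment achieving 8: Tue-PM→Rivera, Wed-AM→Olsen, Wed-PM→Ito, Thu-AM→Mendoza+Diallo, Fri-AM→Diallo, Sat-AM→Abara+Mendoza.
Loads: Olsen 1/1, Abara 1/1, Mendoza 2/2, Diallo 2/2, Ito 1/1, Rivera 1/1.

8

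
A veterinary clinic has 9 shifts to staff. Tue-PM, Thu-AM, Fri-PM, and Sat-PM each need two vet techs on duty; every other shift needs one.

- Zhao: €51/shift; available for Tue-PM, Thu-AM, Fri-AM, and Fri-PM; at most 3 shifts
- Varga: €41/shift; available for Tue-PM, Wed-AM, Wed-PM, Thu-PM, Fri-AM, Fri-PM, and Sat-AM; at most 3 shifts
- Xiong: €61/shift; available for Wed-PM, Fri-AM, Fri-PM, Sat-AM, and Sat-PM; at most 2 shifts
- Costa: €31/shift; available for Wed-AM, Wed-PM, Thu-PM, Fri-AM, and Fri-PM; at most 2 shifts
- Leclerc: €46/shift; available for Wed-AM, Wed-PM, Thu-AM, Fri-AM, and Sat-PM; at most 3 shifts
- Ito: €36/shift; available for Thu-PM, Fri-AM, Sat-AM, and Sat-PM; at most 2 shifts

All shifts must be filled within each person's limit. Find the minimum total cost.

€548

Tue-PM can only be covered by Zhao and Varga, so that assignment is forced.
Thu-AM can only be covered by Zhao and Leclerc, so that assignment is forced.
Picking the cheapest available vet tech for each shift independently would cost €503, but that ignores the shift limits.
An optimal schedule: Tue-PM→Varga+Zhao, Wed-AM→Costa, Wed-PM→Varga, Thu-AM→Leclerc+Zhao, Thu-PM→Costa, Fri-AM→Leclerc, Fri-PM→Varga+Zhao, Sat-AM→Ito, Sat-PM→Ito+Leclerc.
Total: 41 + 51 + 31 + 41 + 46 + 51 + 31 + 46 + 41 + 51 + 36 + 36 + 46 = €548.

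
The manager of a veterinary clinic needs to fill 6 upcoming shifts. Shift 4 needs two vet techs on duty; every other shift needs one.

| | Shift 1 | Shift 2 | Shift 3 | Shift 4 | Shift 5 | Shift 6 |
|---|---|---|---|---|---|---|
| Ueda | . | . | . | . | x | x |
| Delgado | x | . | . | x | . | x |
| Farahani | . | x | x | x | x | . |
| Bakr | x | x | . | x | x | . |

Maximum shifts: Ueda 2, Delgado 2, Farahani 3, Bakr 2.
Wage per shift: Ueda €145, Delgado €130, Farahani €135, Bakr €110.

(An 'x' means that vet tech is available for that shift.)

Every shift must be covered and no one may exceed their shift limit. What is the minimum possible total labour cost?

Shift 3 can only be covered by Farahani, so that assignment is forced.
Picking the cheapest available vet tech for each shift independently would cost €835, but that ignores the shift limits.
An optimal schedule: Shift 1→Bakr, Shift 2→Bakr, Shift 3→Farahani, Shift 4→Delgado+Farahani, Shift 5→Farahani, Shift 6→Delgado.
Total: 110 + 110 + 135 + 130 + 135 + 135 + 130 = €885.

€885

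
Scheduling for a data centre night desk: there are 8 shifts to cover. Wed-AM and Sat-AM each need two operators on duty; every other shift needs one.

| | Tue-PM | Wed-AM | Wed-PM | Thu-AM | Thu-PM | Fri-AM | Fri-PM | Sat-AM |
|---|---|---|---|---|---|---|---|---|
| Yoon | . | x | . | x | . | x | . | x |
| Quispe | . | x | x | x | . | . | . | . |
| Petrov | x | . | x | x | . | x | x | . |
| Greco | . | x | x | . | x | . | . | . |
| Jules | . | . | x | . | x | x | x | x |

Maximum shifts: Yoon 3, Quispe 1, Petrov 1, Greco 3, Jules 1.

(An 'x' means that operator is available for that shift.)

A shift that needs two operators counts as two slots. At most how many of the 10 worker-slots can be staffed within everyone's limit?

9

Total capacity across all operators is 3+1+1+3+1 = 9, and 10 slots are needed, so at most 9 can be filled.
An assignment achieving 9: Tue-PM→Petrov, Wed-AM→Yoon+Greco, Wed-PM→Greco, Thu-AM→Quispe, Thu-PM→Greco, Fri-AM→Yoon, Fri-PM→Jules, Sat-AM→Yoon.
Loads: Yoon 3/3, Quispe 1/1, Petrov 1/1, Greco 3/3, Jules 1/1.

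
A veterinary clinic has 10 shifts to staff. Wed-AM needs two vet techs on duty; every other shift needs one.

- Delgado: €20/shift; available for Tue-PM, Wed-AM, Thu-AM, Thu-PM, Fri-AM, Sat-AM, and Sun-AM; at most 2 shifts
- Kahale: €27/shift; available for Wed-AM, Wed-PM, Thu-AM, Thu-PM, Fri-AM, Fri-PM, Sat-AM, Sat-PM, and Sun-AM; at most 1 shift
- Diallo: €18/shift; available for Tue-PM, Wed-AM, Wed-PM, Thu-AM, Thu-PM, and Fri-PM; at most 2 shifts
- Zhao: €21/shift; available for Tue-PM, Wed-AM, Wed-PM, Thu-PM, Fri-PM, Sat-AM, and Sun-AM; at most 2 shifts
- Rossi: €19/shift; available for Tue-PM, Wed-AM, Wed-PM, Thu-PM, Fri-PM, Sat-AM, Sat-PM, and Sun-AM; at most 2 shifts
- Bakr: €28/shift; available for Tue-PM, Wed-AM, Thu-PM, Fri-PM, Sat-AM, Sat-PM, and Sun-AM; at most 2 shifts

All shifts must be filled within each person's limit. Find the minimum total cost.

Picking the cheapest available vet tech for each shift independently would cost €204, but that ignores the shift limits.
An optimal schedule: Tue-PM→Diallo, Wed-AM→Rossi+Bakr, Wed-PM→Diallo, Thu-AM→Delgado, Thu-PM→Bakr, Fri-AM→Delgado, Fri-PM→Zhao, Sat-AM→Zhao, Sat-PM→Kahale, Sun-AM→Rossi.
Total: 18 + 19 + 28 + 18 + 20 + 28 + 20 + 21 + 21 + 27 + 19 = €239.

€239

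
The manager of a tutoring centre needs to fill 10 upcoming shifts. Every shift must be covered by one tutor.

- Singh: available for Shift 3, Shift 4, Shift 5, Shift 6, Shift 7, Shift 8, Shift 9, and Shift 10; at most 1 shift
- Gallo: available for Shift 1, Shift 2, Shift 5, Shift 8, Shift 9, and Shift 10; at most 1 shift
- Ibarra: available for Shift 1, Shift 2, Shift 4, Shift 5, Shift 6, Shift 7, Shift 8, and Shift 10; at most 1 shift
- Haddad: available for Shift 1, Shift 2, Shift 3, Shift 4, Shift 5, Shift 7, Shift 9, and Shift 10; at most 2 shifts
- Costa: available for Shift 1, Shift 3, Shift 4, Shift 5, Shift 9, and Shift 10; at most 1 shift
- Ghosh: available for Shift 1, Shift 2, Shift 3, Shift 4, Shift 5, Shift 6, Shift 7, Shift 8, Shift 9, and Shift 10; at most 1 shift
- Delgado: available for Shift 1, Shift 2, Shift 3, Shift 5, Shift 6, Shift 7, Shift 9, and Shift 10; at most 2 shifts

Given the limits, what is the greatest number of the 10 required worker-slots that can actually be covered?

9

Total capacity across all tutors is 1+1+1+2+1+1+2 = 9, and 10 slots are needed, so at most 9 can be filled.
An assignment achieving 9: Shift 1→Costa, Shift 2→Ibarra, Shift 3→Haddad, Shift 4→Haddad, Shift 5→Delgado, Shift 6→Singh, Shift 7→Ghosh, Shift 8→Gallo, Shift 9→Delgado.
Loads: Singh 1/1, Gallo 1/1, Ibarra 1/1, Haddad 2/2, Costa 1/1, Ghosh 1/1, Delgado 2/2.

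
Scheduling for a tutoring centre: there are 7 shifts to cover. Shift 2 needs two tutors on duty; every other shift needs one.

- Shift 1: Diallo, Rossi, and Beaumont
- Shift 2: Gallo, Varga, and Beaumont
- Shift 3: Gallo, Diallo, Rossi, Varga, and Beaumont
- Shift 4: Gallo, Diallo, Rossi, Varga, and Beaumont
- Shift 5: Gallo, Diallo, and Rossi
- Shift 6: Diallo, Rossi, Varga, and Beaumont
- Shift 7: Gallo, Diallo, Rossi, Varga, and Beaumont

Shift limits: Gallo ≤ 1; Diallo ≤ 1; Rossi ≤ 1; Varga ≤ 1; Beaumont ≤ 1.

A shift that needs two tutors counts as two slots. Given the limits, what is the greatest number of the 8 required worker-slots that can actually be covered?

Total capacity across all tutors is 1+1+1+1+1 = 5, and 8 slots are needed, so at most 5 can be filled.
An assignment achieving 5: Shift 1→Diallo, Shift 2→Gallo+Varga, Shift 5→Rossi, Shift 6→Beaumont.
Loads: Gallo 1/1, Diallo 1/1, Rossi 1/1, Varga 1/1, Beaumont 1/1.

5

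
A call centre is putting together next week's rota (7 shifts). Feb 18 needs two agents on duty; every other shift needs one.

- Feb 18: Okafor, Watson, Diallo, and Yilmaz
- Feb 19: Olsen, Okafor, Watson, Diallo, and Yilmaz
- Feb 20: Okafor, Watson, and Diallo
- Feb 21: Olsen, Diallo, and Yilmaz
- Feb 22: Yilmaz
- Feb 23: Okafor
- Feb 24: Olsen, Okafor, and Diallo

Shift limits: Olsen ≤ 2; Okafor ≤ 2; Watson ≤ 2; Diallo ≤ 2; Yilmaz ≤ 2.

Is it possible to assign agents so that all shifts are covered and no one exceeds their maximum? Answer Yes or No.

Feb 22 can only be covered by Yilmaz, so that assignment is forced.
Feb 23 can only be covered by Okafor, so that assignment is forced.
One valid schedule: Feb 18→Watson+Diallo, Feb 19→Watson, Feb 20→Okafor, Feb 21→Olsen, Feb 22→Yilmaz, Feb 23→Okafor, Feb 24→Olsen.
Loads: Olsen 2/2, Okafor 2/2, Watson 2/2, Diallo 1/2, Yilmaz 1/2 — all within limits.

Yes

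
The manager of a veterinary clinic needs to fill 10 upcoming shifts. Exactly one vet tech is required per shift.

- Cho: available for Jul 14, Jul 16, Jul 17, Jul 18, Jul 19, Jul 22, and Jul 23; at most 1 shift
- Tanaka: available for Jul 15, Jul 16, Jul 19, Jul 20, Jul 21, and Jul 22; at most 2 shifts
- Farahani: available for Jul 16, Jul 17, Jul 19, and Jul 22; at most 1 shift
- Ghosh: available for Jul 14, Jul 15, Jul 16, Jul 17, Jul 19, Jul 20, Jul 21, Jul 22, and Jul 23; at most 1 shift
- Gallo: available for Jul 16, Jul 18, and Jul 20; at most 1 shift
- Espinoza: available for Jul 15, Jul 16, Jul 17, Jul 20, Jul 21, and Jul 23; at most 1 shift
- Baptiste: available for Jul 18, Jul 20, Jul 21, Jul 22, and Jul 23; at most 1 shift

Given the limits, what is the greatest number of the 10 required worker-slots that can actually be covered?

8

Total capacity across all vet techs is 1+2+1+1+1+1+1 = 8, and 10 slots are needed, so at most 8 can be filled.
An assignment achieving 8: Jul 14→Cho, Jul 15→Tanaka, Jul 17→Farahani, Jul 18→Gallo, Jul 19→Tanaka, Jul 20→Baptiste, Jul 21→Ghosh, Jul 23→Espinoza.
Loads: Cho 1/1, Tanaka 2/2, Farahani 1/1, Ghosh 1/1, Gallo 1/1, Espinoza 1/1, Baptiste 1/1.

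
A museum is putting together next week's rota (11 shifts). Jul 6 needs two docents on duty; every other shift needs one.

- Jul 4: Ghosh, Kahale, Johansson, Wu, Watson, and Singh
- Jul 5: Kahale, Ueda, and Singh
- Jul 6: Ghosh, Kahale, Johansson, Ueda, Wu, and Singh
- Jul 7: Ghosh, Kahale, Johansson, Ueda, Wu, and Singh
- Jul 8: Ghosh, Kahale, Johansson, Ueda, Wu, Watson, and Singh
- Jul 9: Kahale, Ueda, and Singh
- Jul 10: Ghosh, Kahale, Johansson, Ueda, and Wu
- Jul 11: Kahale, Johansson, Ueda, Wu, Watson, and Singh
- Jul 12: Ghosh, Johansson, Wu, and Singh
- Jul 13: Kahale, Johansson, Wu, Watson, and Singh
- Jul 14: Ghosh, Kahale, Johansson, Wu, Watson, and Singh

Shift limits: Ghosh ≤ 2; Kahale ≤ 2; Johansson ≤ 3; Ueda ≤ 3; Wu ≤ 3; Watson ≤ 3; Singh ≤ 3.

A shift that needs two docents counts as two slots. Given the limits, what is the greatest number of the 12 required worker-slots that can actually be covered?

12

Total capacity across all docents is 2+2+3+3+3+3+3 = 19, and 12 slots are needed, so at most 12 can be filled.
An assignment achieving 12: Jul 4→Johansson, Jul 5→Kahale, Jul 6→Johansson+Ueda, Jul 7→Ueda, Jul 8→Wu, Jul 9→Kahale, Jul 10→Ghosh, Jul 11→Ueda, Jul 12→Ghosh, Jul 13→Johansson, Jul 14→Wu.
Loads: Ghosh 2/2, Kahale 2/2, Johansson 3/3, Ueda 3/3, Wu 2/3, Watson 0/3, Singh 0/3.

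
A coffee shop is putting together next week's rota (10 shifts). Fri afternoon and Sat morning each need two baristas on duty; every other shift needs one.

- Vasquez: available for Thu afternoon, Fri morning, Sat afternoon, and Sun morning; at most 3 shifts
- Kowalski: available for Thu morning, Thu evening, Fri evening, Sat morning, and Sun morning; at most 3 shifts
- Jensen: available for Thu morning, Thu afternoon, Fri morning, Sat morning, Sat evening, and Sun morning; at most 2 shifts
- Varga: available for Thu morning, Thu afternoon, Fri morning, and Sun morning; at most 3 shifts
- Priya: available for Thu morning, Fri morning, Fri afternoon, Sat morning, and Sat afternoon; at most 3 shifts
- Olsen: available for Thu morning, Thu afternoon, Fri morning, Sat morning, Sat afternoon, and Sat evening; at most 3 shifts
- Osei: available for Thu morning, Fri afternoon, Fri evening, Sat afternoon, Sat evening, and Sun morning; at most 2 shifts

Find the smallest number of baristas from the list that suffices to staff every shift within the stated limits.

12 slots to fill and no one can take more than 3, so at least ⌈12/3⌉ = 4 baristas are needed.
No set of 4 baristas can cover every shift (each such set leaves at least one shift with no one available or exceeds a cap).
Vasquez, Kowalski, Jensen, Priya, and Osei alone can cover everything: Thu morning→Priya, Thu afternoon→Vasquez, Thu evening→Kowalski, Fri morning→Vasquez, Fri afternoon→Priya+Osei, Fri evening→Kowalski, Sat morning→Kowalski+Jensen, Sat afternoon→Vasquez, Sat evening→Jensen, Sun morning→Osei.

5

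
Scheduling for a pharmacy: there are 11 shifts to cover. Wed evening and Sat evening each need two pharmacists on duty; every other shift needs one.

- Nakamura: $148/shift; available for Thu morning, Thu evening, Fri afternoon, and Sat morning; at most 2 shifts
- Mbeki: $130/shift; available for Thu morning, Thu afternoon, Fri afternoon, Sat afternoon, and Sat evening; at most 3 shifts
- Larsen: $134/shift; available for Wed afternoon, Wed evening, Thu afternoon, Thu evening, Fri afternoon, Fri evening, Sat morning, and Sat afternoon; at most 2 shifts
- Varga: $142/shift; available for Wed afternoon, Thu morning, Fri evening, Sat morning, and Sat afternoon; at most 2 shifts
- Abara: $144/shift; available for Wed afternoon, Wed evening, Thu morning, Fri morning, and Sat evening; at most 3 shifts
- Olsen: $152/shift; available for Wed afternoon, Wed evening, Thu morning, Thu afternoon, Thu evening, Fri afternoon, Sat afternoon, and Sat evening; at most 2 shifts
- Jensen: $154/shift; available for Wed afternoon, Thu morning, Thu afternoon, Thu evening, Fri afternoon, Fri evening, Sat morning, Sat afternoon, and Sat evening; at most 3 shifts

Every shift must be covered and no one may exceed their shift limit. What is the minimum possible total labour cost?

$1822

Fri morning can only be covered by Abara, so that assignment is forced.
Picking the cheapest available pharmacist for each shift independently would cost $1752, but that ignores the shift limits.
An optimal schedule: Wed afternoon→Varga, Wed evening→Larsen+Abara, Thu morning→Varga, Thu afternoon→Mbeki, Thu evening→Nakamura, Fri morning→Abara, Fri afternoon→Mbeki, Fri evening→Larsen, Sat morning→Nakamura, Sat afternoon→Mbeki, Sat evening→Abara+Olsen.
Total: 142 + 134 + 144 + 142 + 130 + 148 + 144 + 130 + 134 + 148 + 130 + 144 + 152 = $1822.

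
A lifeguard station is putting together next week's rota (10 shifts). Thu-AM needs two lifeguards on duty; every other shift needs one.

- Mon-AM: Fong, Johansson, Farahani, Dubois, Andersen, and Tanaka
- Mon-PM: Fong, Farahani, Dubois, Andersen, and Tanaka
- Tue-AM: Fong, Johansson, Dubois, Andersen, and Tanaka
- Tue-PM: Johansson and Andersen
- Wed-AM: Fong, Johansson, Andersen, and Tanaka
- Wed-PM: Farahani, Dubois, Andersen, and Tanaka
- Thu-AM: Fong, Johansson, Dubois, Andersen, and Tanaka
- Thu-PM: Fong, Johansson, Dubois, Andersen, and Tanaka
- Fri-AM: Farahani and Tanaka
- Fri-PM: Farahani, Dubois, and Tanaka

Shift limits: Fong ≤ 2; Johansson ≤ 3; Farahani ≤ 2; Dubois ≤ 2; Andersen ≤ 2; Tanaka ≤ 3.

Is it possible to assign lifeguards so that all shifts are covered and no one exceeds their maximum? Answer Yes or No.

One valid schedule: Mon-AM→Dubois, Mon-PM→Fong, Tue-AM→Johansson, Tue-PM→Johansson, Wed-AM→Fong, Wed-PM→Dubois, Thu-AM→Andersen+Tanaka, Thu-PM→Johansson, Fri-AM→Farahani, Fri-PM→Farahani.
Loads: Fong 2/2, Johansson 3/3, Farahani 2/2, Dubois 2/2, Andersen 1/2, Tanaka 1/3 — all within limits.

Yes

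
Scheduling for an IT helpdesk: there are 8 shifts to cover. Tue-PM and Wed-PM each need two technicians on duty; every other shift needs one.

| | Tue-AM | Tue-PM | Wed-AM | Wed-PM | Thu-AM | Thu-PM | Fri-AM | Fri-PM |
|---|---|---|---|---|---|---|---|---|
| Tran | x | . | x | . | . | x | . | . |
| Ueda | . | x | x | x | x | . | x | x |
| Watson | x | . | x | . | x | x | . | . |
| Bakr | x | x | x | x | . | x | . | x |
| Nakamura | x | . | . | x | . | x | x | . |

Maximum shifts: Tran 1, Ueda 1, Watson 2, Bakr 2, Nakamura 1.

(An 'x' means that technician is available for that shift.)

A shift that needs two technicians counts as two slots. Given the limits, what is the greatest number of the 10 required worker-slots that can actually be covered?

Total capacity across all technicians is 1+1+2+2+1 = 7, and 10 slots are needed, so at most 7 can be filled.
An assignment achieving 7: Tue-AM→Tran, Tue-PM→Ueda+Bakr, Wed-AM→Watson, Thu-AM→Watson, Fri-AM→Nakamura, Fri-PM→Bakr.
Loads: Tran 1/1, Ueda 1/1, Watson 2/2, Bakr 2/2, Nakamura 1/1.

7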